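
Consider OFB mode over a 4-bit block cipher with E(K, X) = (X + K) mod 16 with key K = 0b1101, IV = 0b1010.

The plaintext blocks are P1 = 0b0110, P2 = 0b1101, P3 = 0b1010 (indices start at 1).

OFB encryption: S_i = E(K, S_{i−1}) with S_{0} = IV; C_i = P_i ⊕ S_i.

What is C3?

C3 = 0b1011

C1: S = E(K, 0b1010) = 0b0111; 0b0110 ⊕ 0b0111 = 0b0001.
C2: S = E(K, 0b0111) = 0b0100; 0b1101 ⊕ 0b0100 = 0b1001.
C3: S = E(K, 0b0100) = 0b0001; 0b1010 ⊕ 0b0001 = 0b1011.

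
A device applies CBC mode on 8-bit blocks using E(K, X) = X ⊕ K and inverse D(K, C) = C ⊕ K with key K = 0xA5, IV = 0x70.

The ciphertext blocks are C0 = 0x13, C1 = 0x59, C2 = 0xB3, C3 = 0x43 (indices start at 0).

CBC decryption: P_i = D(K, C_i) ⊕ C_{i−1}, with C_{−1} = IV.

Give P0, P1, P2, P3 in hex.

P0: D(K, 0x13) = 0xB6; 0xB6 ⊕ 0x70 = 0xC6.
P1: D(K, 0x59) = 0xFC; 0xFC ⊕ 0x13 = 0xEF.
P2: D(K, 0xB3) = 0x16; 0x16 ⊕ 0x59 = 0x4F.
P3: D(K, 0x43) = 0xE6; 0xE6 ⊕ 0xB3 = 0x55.

P0 = 0xC6, P1 = 0xEF, P2 = 0x4F, P3 = 0x55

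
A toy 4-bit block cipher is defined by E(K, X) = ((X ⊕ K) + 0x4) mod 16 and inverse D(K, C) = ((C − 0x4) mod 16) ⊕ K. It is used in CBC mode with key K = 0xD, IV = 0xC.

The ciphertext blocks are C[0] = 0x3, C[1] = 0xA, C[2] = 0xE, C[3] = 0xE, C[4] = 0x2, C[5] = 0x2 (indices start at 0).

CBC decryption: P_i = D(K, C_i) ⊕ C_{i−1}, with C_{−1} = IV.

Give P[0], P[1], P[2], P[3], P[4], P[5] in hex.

P[0]: D(K, 0x3) = 0x2; 0x2 ⊕ 0xC = 0xE.
P[1]: D(K, 0xA) = 0xB; 0xB ⊕ 0x3 = 0x8.
P[2]: D(K, 0xE) = 0x7; 0x7 ⊕ 0xA = 0xD.
P[3]: D(K, 0xE) = 0x7; 0x7 ⊕ 0xE = 0x9.
P[4]: D(K, 0x2) = 0x3; 0x3 ⊕ 0xE = 0xD.
P[5]: D(K, 0x2) = 0x3; 0x3 ⊕ 0x2 = 0x1.

P[0] = 0xE, P[1] = 0x8, P[2] = 0xD, P[3] = 0x9, P[4] = 0xD, P[5] = 0x1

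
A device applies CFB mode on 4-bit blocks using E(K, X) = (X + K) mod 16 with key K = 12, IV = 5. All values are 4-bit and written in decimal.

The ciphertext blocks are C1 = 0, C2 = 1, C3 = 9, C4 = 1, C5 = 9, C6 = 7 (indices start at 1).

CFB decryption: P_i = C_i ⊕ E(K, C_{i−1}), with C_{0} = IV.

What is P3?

P3 = 4

P3: E(K, 1) = 13; 9 ⊕ 13 = 4.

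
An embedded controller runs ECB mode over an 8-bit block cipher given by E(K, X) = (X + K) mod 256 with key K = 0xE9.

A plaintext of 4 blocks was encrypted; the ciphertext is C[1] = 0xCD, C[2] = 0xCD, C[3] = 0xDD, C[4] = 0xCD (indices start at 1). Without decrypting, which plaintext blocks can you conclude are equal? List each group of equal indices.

ECB encrypts each block independently with the same key, so equal ciphertext blocks imply equal plaintext blocks.
C[1] = C[2] = C[4] = 0xCD, so P[1] = P[2] = P[4].

P[1] = P[2] = P[4]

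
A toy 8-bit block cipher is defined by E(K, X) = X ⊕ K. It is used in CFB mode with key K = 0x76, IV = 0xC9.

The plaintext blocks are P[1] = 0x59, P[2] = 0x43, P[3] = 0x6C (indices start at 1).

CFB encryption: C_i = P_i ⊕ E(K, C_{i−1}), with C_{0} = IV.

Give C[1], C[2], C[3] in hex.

C[1] = 0xE6, C[2] = 0xD3, C[3] = 0xC9

C[1]: E(K, 0xC9) = 0xBF; 0x59 ⊕ 0xBF = 0xE6.
C[2]: E(K, 0xE6) = 0x90; 0x43 ⊕ 0x90 = 0xD3.
C[3]: E(K, 0xD3) = 0xA5; 0x6C ⊕ 0xA5 = 0xC9.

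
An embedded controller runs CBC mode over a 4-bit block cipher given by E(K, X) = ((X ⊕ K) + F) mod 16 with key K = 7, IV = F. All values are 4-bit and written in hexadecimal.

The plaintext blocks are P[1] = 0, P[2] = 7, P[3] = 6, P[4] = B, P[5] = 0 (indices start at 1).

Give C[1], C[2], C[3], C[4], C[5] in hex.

C[1] = 7, C[2] = 6, C[3] = 6, C[4] = 9, C[5] = D

CBC encryption: C_i = E(K, P_i ⊕ C_{i−1}), with C_{0} = IV.
C[1]: P[1] ⊕ F = F; E(K, F) = 7.
C[2]: P[2] ⊕ 7 = 0; E(K, 0) = 6.
C[3]: P[3] ⊕ 6 = 0; E(K, 0) = 6.
C[4]: P[4] ⊕ 6 = D; E(K, D) = 9.
C[5]: P[5] ⊕ 9 = 9; E(K, 9) = D.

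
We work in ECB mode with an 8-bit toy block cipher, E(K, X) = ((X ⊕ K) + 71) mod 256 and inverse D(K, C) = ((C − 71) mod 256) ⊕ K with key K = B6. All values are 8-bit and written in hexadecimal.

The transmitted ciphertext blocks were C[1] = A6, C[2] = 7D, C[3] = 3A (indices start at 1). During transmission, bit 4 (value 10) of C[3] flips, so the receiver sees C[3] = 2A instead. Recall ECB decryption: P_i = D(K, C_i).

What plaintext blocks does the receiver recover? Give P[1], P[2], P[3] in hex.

Only C[3] changed, to 2A. In ECB, a change in C_i affects only P_i. Decrypting the received ciphertext:
P[1]: D(K, A6) = 83.
P[2]: D(K, 7D) = BA.
P[3]: D(K, 2A) = 0F.
Blocks that differ from the original plaintext: P[3].

P[1] = 83, P[2] = BA, P[3] = 0F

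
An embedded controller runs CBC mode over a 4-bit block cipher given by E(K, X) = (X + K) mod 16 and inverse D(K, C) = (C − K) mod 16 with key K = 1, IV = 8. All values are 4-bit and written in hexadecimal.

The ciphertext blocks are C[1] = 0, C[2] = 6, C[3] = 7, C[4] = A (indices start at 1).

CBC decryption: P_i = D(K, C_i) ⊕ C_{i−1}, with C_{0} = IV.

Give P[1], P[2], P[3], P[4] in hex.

P[1]: D(K, 0) = F; F ⊕ 8 = 7.
P[2]: D(K, 6) = 5; 5 ⊕ 0 = 5.
P[3]: D(K, 7) = 6; 6 ⊕ 6 = 0.
P[4]: D(K, A) = 9; 9 ⊕ 7 = E.

P[1] = 7, P[2] = 5, P[3] = 0, P[4] = E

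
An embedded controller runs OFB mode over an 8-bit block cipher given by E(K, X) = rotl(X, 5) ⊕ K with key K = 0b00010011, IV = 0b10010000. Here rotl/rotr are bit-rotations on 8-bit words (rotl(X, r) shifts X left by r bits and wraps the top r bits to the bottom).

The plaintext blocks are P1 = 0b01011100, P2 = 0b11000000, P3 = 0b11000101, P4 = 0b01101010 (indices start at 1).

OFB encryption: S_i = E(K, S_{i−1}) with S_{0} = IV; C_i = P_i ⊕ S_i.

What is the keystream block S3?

C1: S = E(K, 0b10010000) = 0b00000001; 0b01011100 ⊕ 0b00000001 = 0b01011101.
C2: S = E(K, 0b00000001) = 0b00110011; 0b11000000 ⊕ 0b00110011 = 0b11110011.
C3: S = E(K, 0b00110011) = 0b01110101; 0b11000101 ⊕ 0b01110101 = 0b10110000.
So S3 = 0b01110101.

0b01110101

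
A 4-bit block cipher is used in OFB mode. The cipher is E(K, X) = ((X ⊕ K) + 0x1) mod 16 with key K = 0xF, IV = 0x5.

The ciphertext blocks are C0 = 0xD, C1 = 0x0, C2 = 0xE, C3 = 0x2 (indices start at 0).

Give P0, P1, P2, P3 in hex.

OFB decryption: S_i = E(K, S_{i−1}) with S_{−1} = IV; P_i = C_i ⊕ S_i.
P0: S = E(K, 0x5) = 0xB; 0xD ⊕ 0xB = 0x6.
P1: S = E(K, 0xB) = 0x5; 0x0 ⊕ 0x5 = 0x5.
P2: S = E(K, 0x5) = 0xB; 0xE ⊕ 0xB = 0x5.
P3: S = E(K, 0xB) = 0x5; 0x2 ⊕ 0x5 = 0x7.

P0 = 0x6, P1 = 0x5, P2 = 0x5, P3 = 0x7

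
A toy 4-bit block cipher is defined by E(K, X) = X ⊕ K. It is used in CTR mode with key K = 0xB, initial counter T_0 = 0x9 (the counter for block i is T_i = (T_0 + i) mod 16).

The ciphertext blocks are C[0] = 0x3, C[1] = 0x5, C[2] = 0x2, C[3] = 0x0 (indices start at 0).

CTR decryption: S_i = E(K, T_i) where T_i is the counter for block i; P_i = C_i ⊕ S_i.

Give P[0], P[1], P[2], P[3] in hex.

P[0] = 0x1, P[1] = 0x4, P[2] = 0x2, P[3] = 0x7

P[0]: T = 0x9, S = E(K, T) = 0x2; 0x3 ⊕ 0x2 = 0x1.
P[1]: T = 0xA, S = E(K, T) = 0x1; 0x5 ⊕ 0x1 = 0x4.
P[2]: T = 0xB, S = E(K, T) = 0x0; 0x2 ⊕ 0x0 = 0x2.
P[3]: T = 0xC, S = E(K, T) = 0x7; 0x0 ⊕ 0x7 = 0x7.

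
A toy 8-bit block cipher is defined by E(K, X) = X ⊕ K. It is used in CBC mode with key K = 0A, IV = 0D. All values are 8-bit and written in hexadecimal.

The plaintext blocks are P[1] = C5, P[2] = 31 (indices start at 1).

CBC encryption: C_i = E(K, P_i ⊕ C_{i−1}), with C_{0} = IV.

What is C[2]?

C[2] = F9

C[1]: P[1] ⊕ 0D = C8; E(K, C8) = C2.
C[2]: P[2] ⊕ C2 = F3; E(K, F3) = F9.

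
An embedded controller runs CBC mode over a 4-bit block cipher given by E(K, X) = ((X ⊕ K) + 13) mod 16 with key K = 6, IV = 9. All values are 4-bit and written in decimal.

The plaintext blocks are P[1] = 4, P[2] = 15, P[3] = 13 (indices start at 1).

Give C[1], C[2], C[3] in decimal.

CBC encryption: C_i = E(K, P_i ⊕ C_{i−1}), with C_{0} = IV.
C[1]: P[1] ⊕ 9 = 13; E(K, 13) = 8.
C[2]: P[2] ⊕ 8 = 7; E(K, 7) = 14.
C[3]: P[3] ⊕ 14 = 3; E(K, 3) = 2.

C[1] = 8, C[2] = 14, C[3] = 2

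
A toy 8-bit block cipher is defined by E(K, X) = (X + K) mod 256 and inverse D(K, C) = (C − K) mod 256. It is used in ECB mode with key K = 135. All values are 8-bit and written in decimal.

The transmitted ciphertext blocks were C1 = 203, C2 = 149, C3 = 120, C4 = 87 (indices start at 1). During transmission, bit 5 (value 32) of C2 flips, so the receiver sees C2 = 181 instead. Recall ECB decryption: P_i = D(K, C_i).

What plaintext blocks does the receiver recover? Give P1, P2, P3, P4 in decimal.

Only C2 changed, to 181. In ECB, a change in C_i affects only P_i. Decrypting the received ciphertext:
P1: D(K, 203) = 68.
P2: D(K, 181) = 46.
P3: D(K, 120) = 241.
P4: D(K, 87) = 208.
Blocks that differ from the original plaintext: P2.

P1 = 68, P2 = 46, P3 = 241, P4 = 208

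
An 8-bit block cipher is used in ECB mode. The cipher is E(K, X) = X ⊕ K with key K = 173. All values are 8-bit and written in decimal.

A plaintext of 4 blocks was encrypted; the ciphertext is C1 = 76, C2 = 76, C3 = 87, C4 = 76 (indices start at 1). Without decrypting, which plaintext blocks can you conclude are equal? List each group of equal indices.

P1 = P2 = P4

ECB encrypts each block independently with the same key, so equal ciphertext blocks imply equal plaintext blocks.
C1 = C2 = C4 = 76, so P1 = P2 = P4.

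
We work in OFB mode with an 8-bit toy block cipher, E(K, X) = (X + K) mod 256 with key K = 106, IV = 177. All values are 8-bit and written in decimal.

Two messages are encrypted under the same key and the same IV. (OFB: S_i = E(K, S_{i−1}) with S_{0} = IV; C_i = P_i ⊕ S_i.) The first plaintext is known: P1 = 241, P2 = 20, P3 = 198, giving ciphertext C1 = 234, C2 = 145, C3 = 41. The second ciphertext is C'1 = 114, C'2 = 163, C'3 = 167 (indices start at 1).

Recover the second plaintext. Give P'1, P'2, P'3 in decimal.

P'1 = 105, P'2 = 38, P'3 = 72

In OFB with a reused IV, both messages share the same keystream S_i, so C_i ⊕ C'_i = P_i ⊕ P'_i and thus P'_i = P_i ⊕ C_i ⊕ C'_i.
P'1: 241 ⊕ 234 ⊕ 114 = 105.
P'2: 20 ⊕ 145 ⊕ 163 = 38.
P'3: 198 ⊕ 41 ⊕ 167 = 72.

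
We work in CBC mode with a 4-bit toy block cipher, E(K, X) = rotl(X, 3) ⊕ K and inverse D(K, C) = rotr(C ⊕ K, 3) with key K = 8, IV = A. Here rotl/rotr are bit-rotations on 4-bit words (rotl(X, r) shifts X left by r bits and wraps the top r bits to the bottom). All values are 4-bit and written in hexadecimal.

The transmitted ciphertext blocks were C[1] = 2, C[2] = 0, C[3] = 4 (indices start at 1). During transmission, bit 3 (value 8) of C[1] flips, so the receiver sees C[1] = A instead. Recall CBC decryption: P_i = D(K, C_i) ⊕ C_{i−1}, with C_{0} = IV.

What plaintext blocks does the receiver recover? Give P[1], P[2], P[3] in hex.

P[1] = E, P[2] = B, P[3] = 9

Only C[1] changed, to A. In CBC, a change in C_i garbles P_i and flips the same bit in P_{i+1}. Decrypting the received ciphertext:
P[1]: D(K, A) = 4; 4 ⊕ A = E.
P[2]: D(K, 0) = 1; 1 ⊕ A = B.
P[3]: D(K, 4) = 9; 9 ⊕ 0 = 9.
Blocks that differ from the original plaintext: P[1], P[2].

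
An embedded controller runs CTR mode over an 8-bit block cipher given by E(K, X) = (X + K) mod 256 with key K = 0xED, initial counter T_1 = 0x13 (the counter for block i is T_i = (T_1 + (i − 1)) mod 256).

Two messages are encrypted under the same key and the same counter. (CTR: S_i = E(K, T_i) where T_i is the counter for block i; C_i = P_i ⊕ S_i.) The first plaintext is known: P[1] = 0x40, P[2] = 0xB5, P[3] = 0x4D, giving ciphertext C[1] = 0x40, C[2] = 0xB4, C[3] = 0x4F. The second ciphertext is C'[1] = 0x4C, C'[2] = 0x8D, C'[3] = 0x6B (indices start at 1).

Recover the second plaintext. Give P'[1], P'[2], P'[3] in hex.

In CTR with a reused counter, both messages share the same keystream S_i, so C_i ⊕ C'_i = P_i ⊕ P'_i and thus P'_i = P_i ⊕ C_i ⊕ C'_i.
P'[1]: 0x40 ⊕ 0x40 ⊕ 0x4C = 0x4C.
P'[2]: 0xB5 ⊕ 0xB4 ⊕ 0x8D = 0x8C.
P'[3]: 0x4D ⊕ 0x4F ⊕ 0x6B = 0x69.

P'[1] = 0x4C, P'[2] = 0x8C, P'[3] = 0x69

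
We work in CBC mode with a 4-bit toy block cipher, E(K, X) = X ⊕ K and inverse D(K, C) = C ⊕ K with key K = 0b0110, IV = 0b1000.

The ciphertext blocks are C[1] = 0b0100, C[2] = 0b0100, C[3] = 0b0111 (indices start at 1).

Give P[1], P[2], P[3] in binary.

CBC decryption: P_i = D(K, C_i) ⊕ C_{i−1}, with C_{0} = IV.
P[1]: D(K, 0b0100) = 0b0010; 0b0010 ⊕ 0b1000 = 0b1010.
P[2]: D(K, 0b0100) = 0b0010; 0b0010 ⊕ 0b0100 = 0b0110.
P[3]: D(K, 0b0111) = 0b0001; 0b0001 ⊕ 0b0100 = 0b0101.

P[1] = 0b1010, P[2] = 0b0110, P[3] = 0b0101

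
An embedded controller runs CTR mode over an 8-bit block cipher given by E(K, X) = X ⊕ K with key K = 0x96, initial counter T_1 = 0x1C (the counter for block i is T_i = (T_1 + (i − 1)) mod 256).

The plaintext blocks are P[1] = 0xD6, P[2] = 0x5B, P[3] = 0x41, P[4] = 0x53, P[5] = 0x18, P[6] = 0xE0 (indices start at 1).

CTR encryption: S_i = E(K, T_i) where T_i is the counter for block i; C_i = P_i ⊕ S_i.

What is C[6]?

C[1]: T = 0x1C, S = E(K, T) = 0x8A; 0xD6 ⊕ 0x8A = 0x5C.
C[2]: T = 0x1D, S = E(K, T) = 0x8B; 0x5B ⊕ 0x8B = 0xD0.
C[3]: T = 0x1E, S = E(K, T) = 0x88; 0x41 ⊕ 0x88 = 0xC9.
C[4]: T = 0x1F, S = E(K, T) = 0x89; 0x53 ⊕ 0x89 = 0xDA.
C[5]: T = 0x20, S = E(K, T) = 0xB6; 0x18 ⊕ 0xB6 = 0xAE.
C[6]: T = 0x21, S = E(K, T) = 0xB7; 0xE0 ⊕ 0xB7 = 0x57.

C[6] = 0x57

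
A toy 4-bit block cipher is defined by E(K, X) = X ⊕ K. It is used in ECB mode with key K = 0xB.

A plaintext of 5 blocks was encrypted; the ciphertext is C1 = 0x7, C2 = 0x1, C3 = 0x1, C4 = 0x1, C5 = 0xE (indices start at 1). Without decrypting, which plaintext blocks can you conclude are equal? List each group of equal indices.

P2 = P3 = P4

ECB encrypts each block independently with the same key, so equal ciphertext blocks imply equal plaintext blocks.
C2 = C3 = C4 = 0x1, so P2 = P3 = P4.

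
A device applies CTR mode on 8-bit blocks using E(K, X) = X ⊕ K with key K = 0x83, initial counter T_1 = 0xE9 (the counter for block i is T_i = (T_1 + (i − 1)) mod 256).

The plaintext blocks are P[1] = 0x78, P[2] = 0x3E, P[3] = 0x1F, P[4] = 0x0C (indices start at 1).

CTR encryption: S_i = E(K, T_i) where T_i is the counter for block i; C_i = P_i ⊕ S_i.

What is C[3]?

C[1]: T = 0xE9, S = E(K, T) = 0x6A; 0x78 ⊕ 0x6A = 0x12.
C[2]: T = 0xEA, S = E(K, T) = 0x69; 0x3E ⊕ 0x69 = 0x57.
C[3]: T = 0xEB, S = E(K, T) = 0x68; 0x1F ⊕ 0x68 = 0x77.

C[3] = 0x77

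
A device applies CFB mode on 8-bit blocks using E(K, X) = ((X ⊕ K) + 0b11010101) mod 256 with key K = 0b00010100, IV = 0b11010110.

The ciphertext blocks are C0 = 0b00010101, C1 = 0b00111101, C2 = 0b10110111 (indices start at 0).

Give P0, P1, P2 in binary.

CFB decryption: P_i = C_i ⊕ E(K, C_{i−1}), with C_{−1} = IV.
P0: E(K, 0b11010110) = 0b10010111; 0b00010101 ⊕ 0b10010111 = 0b10000010.
P1: E(K, 0b00010101) = 0b11010110; 0b00111101 ⊕ 0b11010110 = 0b11101011.
P2: E(K, 0b00111101) = 0b11111110; 0b10110111 ⊕ 0b11111110 = 0b01001001.

P0 = 0b10000010, P1 = 0b11101011, P2 = 0b01001001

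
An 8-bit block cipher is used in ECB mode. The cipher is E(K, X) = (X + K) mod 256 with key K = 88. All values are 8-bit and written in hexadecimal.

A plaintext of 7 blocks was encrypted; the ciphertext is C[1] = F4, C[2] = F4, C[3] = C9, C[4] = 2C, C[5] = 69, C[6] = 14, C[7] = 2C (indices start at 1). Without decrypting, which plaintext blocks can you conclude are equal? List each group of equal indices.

P[1] = P[2]; P[4] = P[7]

ECB encrypts each block independently with the same key, so equal ciphertext blocks imply equal plaintext blocks.
C[1] = C[2] = F4, so P[1] = P[2].
C[4] = C[7] = 2C, so P[4] = P[7].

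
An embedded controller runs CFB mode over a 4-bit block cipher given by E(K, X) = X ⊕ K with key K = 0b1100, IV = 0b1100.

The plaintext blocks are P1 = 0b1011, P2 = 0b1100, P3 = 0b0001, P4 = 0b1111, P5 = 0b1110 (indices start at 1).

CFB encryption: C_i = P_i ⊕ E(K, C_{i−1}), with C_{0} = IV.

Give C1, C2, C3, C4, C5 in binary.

C1 = 0b1011, C2 = 0b1011, C3 = 0b0110, C4 = 0b0101, C5 = 0b0111

C1: E(K, 0b1100) = 0b0000; 0b1011 ⊕ 0b0000 = 0b1011.
C2: E(K, 0b1011) = 0b0111; 0b1100 ⊕ 0b0111 = 0b1011.
C3: E(K, 0b1011) = 0b0111; 0b0001 ⊕ 0b0111 = 0b0110.
C4: E(K, 0b0110) = 0b1010; 0b1111 ⊕ 0b1010 = 0b0101.
C5: E(K, 0b0101) = 0b1001; 0b1110 ⊕ 0b1001 = 0b0111.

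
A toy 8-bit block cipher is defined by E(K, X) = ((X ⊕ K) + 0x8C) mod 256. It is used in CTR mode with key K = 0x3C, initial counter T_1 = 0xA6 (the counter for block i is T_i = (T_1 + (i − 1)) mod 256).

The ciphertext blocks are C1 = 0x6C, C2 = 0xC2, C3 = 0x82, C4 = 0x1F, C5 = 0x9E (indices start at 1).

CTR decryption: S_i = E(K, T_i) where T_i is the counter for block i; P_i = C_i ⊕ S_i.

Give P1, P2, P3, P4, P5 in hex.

P1 = 0x4A, P2 = 0xE5, P3 = 0xA2, P4 = 0x3E, P5 = 0xBC

P1: T = 0xA6, S = E(K, T) = 0x26; 0x6C ⊕ 0x26 = 0x4A.
P2: T = 0xA7, S = E(K, T) = 0x27; 0xC2 ⊕ 0x27 = 0xE5.
P3: T = 0xA8, S = E(K, T) = 0x20; 0x82 ⊕ 0x20 = 0xA2.
P4: T = 0xA9, S = E(K, T) = 0x21; 0x1F ⊕ 0x21 = 0x3E.
P5: T = 0xAA, S = E(K, T) = 0x22; 0x9E ⊕ 0x22 = 0xBC.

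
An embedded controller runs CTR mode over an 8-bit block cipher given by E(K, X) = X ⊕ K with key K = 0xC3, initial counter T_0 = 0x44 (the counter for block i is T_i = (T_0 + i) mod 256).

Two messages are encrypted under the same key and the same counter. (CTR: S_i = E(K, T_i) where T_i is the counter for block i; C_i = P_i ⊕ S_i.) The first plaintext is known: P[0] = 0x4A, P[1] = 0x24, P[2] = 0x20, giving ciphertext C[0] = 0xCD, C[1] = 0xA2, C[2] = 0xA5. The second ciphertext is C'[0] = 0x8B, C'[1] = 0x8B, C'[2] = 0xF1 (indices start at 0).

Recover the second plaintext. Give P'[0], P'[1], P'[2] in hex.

P'[0] = 0x0C, P'[1] = 0x0D, P'[2] = 0x74

In CTR with a reused counter, both messages share the same keystream S_i, so C_i ⊕ C'_i = P_i ⊕ P'_i and thus P'_i = P_i ⊕ C_i ⊕ C'_i.
P'[0]: 0x4A ⊕ 0xCD ⊕ 0x8B = 0x0C.
P'[1]: 0x24 ⊕ 0xA2 ⊕ 0x8B = 0x0D.
P'[2]: 0x20 ⊕ 0xA5 ⊕ 0xF1 = 0x74.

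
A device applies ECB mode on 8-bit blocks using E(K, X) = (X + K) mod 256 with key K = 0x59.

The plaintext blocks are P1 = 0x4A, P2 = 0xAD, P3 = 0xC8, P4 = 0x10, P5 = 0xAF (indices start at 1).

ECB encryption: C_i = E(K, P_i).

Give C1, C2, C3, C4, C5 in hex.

C1: E(K, 0x4A) = 0xA3.
C2: E(K, 0xAD) = 0x06.
C3: E(K, 0xC8) = 0x21.
C4: E(K, 0x10) = 0x69.
C5: E(K, 0xAF) = 0x08.

C1 = 0xA3, C2 = 0x06, C3 = 0x21, C4 = 0x69, C5 = 0x08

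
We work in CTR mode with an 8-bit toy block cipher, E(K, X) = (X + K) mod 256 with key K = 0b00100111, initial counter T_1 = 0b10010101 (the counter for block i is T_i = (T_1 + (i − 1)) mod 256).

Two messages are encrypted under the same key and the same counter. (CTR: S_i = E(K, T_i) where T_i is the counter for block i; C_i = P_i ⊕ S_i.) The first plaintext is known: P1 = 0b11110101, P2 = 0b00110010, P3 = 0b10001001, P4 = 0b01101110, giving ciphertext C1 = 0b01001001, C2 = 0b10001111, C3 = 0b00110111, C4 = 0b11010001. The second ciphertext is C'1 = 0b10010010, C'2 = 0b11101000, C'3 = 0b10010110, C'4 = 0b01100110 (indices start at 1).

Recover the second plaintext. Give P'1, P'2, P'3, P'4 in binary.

In CTR with a reused counter, both messages share the same keystream S_i, so C_i ⊕ C'_i = P_i ⊕ P'_i and thus P'_i = P_i ⊕ C_i ⊕ C'_i.
P'1: 0b11110101 ⊕ 0b01001001 ⊕ 0b10010010 = 0b00101110.
P'2: 0b00110010 ⊕ 0b10001111 ⊕ 0b11101000 = 0b01010101.
P'3: 0b10001001 ⊕ 0b00110111 ⊕ 0b10010110 = 0b00101000.
P'4: 0b01101110 ⊕ 0b11010001 ⊕ 0b01100110 = 0b11011001.

P'1 = 0b00101110, P'2 = 0b01010101, P'3 = 0b00101000, P'4 = 0b11011001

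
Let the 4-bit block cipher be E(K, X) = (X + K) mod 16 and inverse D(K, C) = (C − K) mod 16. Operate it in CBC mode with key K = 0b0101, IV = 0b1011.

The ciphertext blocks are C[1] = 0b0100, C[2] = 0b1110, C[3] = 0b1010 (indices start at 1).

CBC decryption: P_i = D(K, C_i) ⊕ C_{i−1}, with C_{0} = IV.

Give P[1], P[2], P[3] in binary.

P[1] = 0b0100, P[2] = 0b1101, P[3] = 0b1011

P[1]: D(K, 0b0100) = 0b1111; 0b1111 ⊕ 0b1011 = 0b0100.
P[2]: D(K, 0b1110) = 0b1001; 0b1001 ⊕ 0b0100 = 0b1101.
P[3]: D(K, 0b1010) = 0b0101; 0b0101 ⊕ 0b1110 = 0b1011.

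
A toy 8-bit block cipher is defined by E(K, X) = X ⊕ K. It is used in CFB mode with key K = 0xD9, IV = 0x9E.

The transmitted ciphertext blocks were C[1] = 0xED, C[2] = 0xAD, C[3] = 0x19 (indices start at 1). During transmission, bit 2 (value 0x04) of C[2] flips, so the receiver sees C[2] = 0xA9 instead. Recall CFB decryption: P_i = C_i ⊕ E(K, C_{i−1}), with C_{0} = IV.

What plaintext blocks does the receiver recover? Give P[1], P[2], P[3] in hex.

Only C[2] changed, to 0xA9. In CFB, a change in C_i flips the same bit in P_i and garbles P_{i+1}. Decrypting the received ciphertext:
P[1]: E(K, 0x9E) = 0x47; 0xED ⊕ 0x47 = 0xAA.
P[2]: E(K, 0xED) = 0x34; 0xA9 ⊕ 0x34 = 0x9D.
P[3]: E(K, 0xA9) = 0x70; 0x19 ⊕ 0x70 = 0x69.
Blocks that differ from the original plaintext: P[2], P[3].

P[1] = 0xAA, P[2] = 0x9D, P[3] = 0x69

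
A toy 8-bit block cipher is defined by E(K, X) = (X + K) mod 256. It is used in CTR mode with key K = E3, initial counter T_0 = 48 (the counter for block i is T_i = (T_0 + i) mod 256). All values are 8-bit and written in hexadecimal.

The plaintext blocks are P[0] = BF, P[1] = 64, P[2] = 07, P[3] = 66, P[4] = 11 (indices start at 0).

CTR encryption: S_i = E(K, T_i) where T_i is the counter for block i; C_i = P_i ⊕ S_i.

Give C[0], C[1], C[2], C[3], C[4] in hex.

C[0] = 94, C[1] = 48, C[2] = 2A, C[3] = 48, C[4] = 3E

C[0]: T = 48, S = E(K, T) = 2B; BF ⊕ 2B = 94.
C[1]: T = 49, S = E(K, T) = 2C; 64 ⊕ 2C = 48.
C[2]: T = 4A, S = E(K, T) = 2D; 07 ⊕ 2D = 2A.
C[3]: T = 4B, S = E(K, T) = 2E; 66 ⊕ 2E = 48.
C[4]: T = 4C, S = E(K, T) = 2F; 11 ⊕ 2F = 3E.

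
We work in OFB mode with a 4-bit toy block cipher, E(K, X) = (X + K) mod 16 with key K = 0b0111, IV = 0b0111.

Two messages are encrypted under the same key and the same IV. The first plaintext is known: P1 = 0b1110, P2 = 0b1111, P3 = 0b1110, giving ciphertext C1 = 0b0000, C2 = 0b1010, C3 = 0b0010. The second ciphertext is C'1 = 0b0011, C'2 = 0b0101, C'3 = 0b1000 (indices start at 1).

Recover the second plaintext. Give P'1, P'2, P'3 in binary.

In OFB with a reused IV, both messages share the same keystream S_i, so C_i ⊕ C'_i = P_i ⊕ P'_i and thus P'_i = P_i ⊕ C_i ⊕ C'_i.
P'1: 0b1110 ⊕ 0b0000 ⊕ 0b0011 = 0b1101.
P'2: 0b1111 ⊕ 0b1010 ⊕ 0b0101 = 0b0000.
P'3: 0b1110 ⊕ 0b0010 ⊕ 0b1000 = 0b0100.

P'1 = 0b1101, P'2 = 0b0000, P'3 = 0b0100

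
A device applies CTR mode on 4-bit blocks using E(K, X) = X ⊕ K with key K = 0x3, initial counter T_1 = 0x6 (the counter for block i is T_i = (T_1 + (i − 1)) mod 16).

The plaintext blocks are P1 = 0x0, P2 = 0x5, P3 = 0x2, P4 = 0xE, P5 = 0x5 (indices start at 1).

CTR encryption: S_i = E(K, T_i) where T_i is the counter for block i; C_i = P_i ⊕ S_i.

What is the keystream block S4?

C1: T = 0x6, S = E(K, T) = 0x5; 0x0 ⊕ 0x5 = 0x5.
C2: T = 0x7, S = E(K, T) = 0x4; 0x5 ⊕ 0x4 = 0x1.
C3: T = 0x8, S = E(K, T) = 0xB; 0x2 ⊕ 0xB = 0x9.
C4: T = 0x9, S = E(K, T) = 0xA; 0xE ⊕ 0xA = 0x4.
So S4 = 0xA.

0xA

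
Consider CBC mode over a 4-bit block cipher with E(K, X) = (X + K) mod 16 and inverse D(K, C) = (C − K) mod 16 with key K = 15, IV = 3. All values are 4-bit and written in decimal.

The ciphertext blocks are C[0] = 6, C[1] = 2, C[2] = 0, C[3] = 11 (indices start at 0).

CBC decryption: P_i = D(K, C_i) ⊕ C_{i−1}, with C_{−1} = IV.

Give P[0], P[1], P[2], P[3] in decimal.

P[0]: D(K, 6) = 7; 7 ⊕ 3 = 4.
P[1]: D(K, 2) = 3; 3 ⊕ 6 = 5.
P[2]: D(K, 0) = 1; 1 ⊕ 2 = 3.
P[3]: D(K, 11) = 12; 12 ⊕ 0 = 12.

P[0] = 4, P[1] = 5, P[2] = 3, P[3] = 12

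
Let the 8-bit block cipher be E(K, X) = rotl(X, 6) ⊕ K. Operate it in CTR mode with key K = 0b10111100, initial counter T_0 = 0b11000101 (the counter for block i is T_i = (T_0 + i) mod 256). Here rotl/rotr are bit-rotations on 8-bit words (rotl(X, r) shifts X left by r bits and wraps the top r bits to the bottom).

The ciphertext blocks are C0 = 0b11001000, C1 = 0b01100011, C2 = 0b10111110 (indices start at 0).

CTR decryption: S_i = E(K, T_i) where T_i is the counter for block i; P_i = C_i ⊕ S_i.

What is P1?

P1 = 0b01101110

P1: T = 0b11000110, S = E(K, T) = 0b00001101; 0b01100011 ⊕ 0b00001101 = 0b01101110.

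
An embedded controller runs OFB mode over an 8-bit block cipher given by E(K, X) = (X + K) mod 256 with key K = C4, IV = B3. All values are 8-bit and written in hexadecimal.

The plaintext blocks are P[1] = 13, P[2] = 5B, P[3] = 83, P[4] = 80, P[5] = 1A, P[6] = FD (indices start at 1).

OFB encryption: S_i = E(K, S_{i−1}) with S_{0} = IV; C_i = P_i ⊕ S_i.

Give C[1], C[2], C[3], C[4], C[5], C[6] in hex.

C[1] = 64, C[2] = 60, C[3] = 7C, C[4] = 43, C[5] = 9D, C[6] = B6

C[1]: S = E(K, B3) = 77; 13 ⊕ 77 = 64.
C[2]: S = E(K, 77) = 3B; 5B ⊕ 3B = 60.
C[3]: S = E(K, 3B) = FF; 83 ⊕ FF = 7C.
C[4]: S = E(K, FF) = C3; 80 ⊕ C3 = 43.
C[5]: S = E(K, C3) = 87; 1A ⊕ 87 = 9D.
C[6]: S = E(K, 87) = 4B; FD ⊕ 4B = B6.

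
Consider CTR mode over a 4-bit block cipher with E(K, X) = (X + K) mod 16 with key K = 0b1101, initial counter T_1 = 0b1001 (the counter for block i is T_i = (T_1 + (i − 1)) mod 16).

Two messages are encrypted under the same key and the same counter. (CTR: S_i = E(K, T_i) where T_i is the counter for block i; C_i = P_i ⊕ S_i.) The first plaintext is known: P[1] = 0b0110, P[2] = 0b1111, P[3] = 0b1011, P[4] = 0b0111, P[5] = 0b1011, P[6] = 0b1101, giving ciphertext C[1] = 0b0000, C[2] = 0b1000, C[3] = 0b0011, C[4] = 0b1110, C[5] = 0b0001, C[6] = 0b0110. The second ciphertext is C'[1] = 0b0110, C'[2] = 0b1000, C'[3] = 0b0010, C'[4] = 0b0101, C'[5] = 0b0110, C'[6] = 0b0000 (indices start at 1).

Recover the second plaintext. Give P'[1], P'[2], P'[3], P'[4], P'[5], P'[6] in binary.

P'[1] = 0b0000, P'[2] = 0b1111, P'[3] = 0b1010, P'[4] = 0b1100, P'[5] = 0b1100, P'[6] = 0b1011

In CTR with a reused counter, both messages share the same keystream S_i, so C_i ⊕ C'_i = P_i ⊕ P'_i and thus P'_i = P_i ⊕ C_i ⊕ C'_i.
P'[1]: 0b0110 ⊕ 0b0000 ⊕ 0b0110 = 0b0000.
P'[2]: 0b1111 ⊕ 0b1000 ⊕ 0b1000 = 0b1111.
P'[3]: 0b1011 ⊕ 0b0011 ⊕ 0b0010 = 0b1010.
P'[4]: 0b0111 ⊕ 0b1110 ⊕ 0b0101 = 0b1100.
P'[5]: 0b1011 ⊕ 0b0001 ⊕ 0b0110 = 0b1100.
P'[6]: 0b1101 ⊕ 0b0110 ⊕ 0b0000 = 0b1011.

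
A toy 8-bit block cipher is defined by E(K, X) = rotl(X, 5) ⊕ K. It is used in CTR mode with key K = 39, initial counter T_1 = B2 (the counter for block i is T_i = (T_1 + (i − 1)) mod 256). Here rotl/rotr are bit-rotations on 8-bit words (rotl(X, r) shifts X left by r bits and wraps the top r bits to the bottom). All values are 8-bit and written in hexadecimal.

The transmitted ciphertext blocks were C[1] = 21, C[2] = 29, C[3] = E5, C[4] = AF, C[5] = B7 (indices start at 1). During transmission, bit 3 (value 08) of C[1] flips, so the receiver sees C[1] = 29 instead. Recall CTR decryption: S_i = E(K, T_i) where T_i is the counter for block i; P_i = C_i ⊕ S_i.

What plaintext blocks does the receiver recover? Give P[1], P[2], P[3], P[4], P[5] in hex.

P[1] = 46, P[2] = 66, P[3] = 4A, P[4] = 20, P[5] = 58

Only C[1] changed, to 29. In CTR, a change in C_i flips the same bit in P_i only; the keystream is unaffected. Decrypting the received ciphertext:
P[1]: T = B2, S = E(K, T) = 6F; 29 ⊕ 6F = 46.
P[2]: T = B3, S = E(K, T) = 4F; 29 ⊕ 4F = 66.
P[3]: T = B4, S = E(K, T) = AF; E5 ⊕ AF = 4A.
P[4]: T = B5, S = E(K, T) = 8F; AF ⊕ 8F = 20.
P[5]: T = B6, S = E(K, T) = EF; B7 ⊕ EF = 58.
Blocks that differ from the original plaintext: P[1].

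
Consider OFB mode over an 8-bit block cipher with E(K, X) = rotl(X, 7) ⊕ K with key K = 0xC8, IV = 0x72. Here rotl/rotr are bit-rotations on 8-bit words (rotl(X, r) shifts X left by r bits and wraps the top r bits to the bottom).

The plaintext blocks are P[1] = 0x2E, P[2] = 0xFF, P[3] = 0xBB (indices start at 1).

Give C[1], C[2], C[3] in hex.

C[1] = 0xDF, C[2] = 0xCF, C[3] = 0x6B

OFB encryption: S_i = E(K, S_{i−1}) with S_{0} = IV; C_i = P_i ⊕ S_i.
C[1]: S = E(K, 0x72) = 0xF1; 0x2E ⊕ 0xF1 = 0xDF.
C[2]: S = E(K, 0xF1) = 0x30; 0xFF ⊕ 0x30 = 0xCF.
C[3]: S = E(K, 0x30) = 0xD0; 0xBB ⊕ 0xD0 = 0x6B.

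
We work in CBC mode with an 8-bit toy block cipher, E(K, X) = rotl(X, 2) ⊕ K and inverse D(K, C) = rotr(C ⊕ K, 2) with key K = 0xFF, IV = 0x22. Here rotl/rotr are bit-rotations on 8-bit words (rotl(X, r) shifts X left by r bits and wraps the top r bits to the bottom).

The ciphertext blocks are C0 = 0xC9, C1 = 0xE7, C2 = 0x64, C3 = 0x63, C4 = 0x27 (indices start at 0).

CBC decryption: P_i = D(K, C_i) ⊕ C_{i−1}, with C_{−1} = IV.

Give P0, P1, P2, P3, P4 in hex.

P0 = 0xAF, P1 = 0xCF, P2 = 0x01, P3 = 0x43, P4 = 0x55

P0: D(K, 0xC9) = 0x8D; 0x8D ⊕ 0x22 = 0xAF.
P1: D(K, 0xE7) = 0x06; 0x06 ⊕ 0xC9 = 0xCF.
P2: D(K, 0x64) = 0xE6; 0xE6 ⊕ 0xE7 = 0x01.
P3: D(K, 0x63) = 0x27; 0x27 ⊕ 0x64 = 0x43.
P4: D(K, 0x27) = 0x36; 0x36 ⊕ 0x63 = 0x55.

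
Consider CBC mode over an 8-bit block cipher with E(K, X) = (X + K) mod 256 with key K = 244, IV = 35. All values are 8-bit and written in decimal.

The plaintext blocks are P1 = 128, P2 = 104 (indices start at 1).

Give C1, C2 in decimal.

C1 = 151, C2 = 243

CBC encryption: C_i = E(K, P_i ⊕ C_{i−1}), with C_{0} = IV.
C1: P1 ⊕ 35 = 163; E(K, 163) = 151.
C2: P2 ⊕ 151 = 255; E(K, 255) = 243.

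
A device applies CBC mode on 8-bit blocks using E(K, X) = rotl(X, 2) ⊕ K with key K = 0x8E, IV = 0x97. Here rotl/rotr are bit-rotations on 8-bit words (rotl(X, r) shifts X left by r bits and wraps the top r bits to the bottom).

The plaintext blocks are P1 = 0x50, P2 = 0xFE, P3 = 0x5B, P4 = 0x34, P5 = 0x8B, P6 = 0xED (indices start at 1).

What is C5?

C5 = 0x2B

CBC encryption: C_i = E(K, P_i ⊕ C_{i−1}), with C_{0} = IV.
C1: P1 ⊕ 0x97 = 0xC7; E(K, 0xC7) = 0x91.
C2: P2 ⊕ 0x91 = 0x6F; E(K, 0x6F) = 0x33.
C3: P3 ⊕ 0x33 = 0x68; E(K, 0x68) = 0x2F.
C4: P4 ⊕ 0x2F = 0x1B; E(K, 0x1B) = 0xE2.
C5: P5 ⊕ 0xE2 = 0x69; E(K, 0x69) = 0x2B.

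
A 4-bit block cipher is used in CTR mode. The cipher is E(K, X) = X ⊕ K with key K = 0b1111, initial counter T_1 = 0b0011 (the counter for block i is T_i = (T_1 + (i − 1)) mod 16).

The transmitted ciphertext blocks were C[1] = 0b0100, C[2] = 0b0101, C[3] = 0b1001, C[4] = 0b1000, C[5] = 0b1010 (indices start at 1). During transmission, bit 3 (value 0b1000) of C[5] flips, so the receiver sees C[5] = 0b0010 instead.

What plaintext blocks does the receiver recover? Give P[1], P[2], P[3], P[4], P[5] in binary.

P[1] = 0b1000, P[2] = 0b1110, P[3] = 0b0011, P[4] = 0b0001, P[5] = 0b1010

CTR decryption: S_i = E(K, T_i) where T_i is the counter for block i; P_i = C_i ⊕ S_i.
Only C[5] changed, to 0b0010. In CTR, a change in C_i flips the same bit in P_i only; the keystream is unaffected. Decrypting the received ciphertext:
P[1]: T = 0b0011, S = E(K, T) = 0b1100; 0b0100 ⊕ 0b1100 = 0b1000.
P[2]: T = 0b0100, S = E(K, T) = 0b1011; 0b0101 ⊕ 0b1011 = 0b1110.
P[3]: T = 0b0101, S = E(K, T) = 0b1010; 0b1001 ⊕ 0b1010 = 0b0011.
P[4]: T = 0b0110, S = E(K, T) = 0b1001; 0b1000 ⊕ 0b1001 = 0b0001.
P[5]: T = 0b0111, S = E(K, T) = 0b1000; 0b0010 ⊕ 0b1000 = 0b1010.
Blocks that differ from the original plaintext: P[5].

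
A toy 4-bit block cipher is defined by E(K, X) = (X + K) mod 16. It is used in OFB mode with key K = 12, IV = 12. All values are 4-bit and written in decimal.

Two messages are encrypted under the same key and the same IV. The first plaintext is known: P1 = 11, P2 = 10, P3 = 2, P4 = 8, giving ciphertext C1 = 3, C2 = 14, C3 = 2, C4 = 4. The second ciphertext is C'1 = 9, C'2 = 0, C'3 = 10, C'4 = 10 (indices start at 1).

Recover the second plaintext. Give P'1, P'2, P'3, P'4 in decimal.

P'1 = 1, P'2 = 4, P'3 = 10, P'4 = 6

In OFB with a reused IV, both messages share the same keystream S_i, so C_i ⊕ C'_i = P_i ⊕ P'_i and thus P'_i = P_i ⊕ C_i ⊕ C'_i.
P'1: 11 ⊕ 3 ⊕ 9 = 1.
P'2: 10 ⊕ 14 ⊕ 0 = 4.
P'3: 2 ⊕ 2 ⊕ 10 = 10.
P'4: 8 ⊕ 4 ⊕ 10 = 6.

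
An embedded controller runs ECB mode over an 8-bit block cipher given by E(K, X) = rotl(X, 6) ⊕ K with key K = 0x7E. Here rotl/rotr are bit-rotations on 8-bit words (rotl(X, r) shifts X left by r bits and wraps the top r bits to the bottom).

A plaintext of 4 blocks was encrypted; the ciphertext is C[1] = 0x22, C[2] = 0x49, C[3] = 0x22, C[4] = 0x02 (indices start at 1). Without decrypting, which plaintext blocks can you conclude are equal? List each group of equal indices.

P[1] = P[3]

ECB encrypts each block independently with the same key, so equal ciphertext blocks imply equal plaintext blocks.
C[1] = C[3] = 0x22, so P[1] = P[3].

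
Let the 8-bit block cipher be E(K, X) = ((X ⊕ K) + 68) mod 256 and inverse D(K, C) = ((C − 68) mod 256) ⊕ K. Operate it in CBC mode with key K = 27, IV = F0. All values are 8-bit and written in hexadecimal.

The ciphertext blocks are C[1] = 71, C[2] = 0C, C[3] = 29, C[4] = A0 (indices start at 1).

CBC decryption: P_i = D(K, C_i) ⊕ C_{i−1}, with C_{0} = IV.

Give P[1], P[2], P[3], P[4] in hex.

P[1]: D(K, 71) = 2E; 2E ⊕ F0 = DE.
P[2]: D(K, 0C) = 83; 83 ⊕ 71 = F2.
P[3]: D(K, 29) = E6; E6 ⊕ 0C = EA.
P[4]: D(K, A0) = 1F; 1F ⊕ 29 = 36.

P[1] = DE, P[2] = F2, P[3] = EA, P[4] = 36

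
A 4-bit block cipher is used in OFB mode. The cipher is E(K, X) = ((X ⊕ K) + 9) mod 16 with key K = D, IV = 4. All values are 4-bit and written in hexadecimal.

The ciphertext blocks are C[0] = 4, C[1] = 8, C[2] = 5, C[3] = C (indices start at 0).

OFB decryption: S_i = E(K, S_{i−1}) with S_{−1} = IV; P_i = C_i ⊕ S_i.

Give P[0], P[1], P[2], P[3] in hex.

P[0]: S = E(K, 4) = 2; 4 ⊕ 2 = 6.
P[1]: S = E(K, 2) = 8; 8 ⊕ 8 = 0.
P[2]: S = E(K, 8) = E; 5 ⊕ E = B.
P[3]: S = E(K, E) = C; C ⊕ C = 0.

P[0] = 6, P[1] = 0, P[2] = B, P[3] = 0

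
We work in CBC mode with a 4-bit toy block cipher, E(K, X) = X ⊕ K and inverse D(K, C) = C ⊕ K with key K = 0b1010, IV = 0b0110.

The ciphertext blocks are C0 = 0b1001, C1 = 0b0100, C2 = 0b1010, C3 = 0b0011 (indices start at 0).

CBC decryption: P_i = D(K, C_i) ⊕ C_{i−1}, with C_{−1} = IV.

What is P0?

P0: D(K, 0b1001) = 0b0011; 0b0011 ⊕ 0b0110 = 0b0101.

P0 = 0b0101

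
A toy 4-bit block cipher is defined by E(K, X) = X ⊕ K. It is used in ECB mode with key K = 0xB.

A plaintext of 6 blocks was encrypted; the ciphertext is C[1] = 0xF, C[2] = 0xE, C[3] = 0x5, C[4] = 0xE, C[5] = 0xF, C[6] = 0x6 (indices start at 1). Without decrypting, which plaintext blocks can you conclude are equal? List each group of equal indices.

P[1] = P[5]; P[2] = P[4]

ECB encrypts each block independently with the same key, so equal ciphertext blocks imply equal plaintext blocks.
C[1] = C[5] = 0xF, so P[1] = P[5].
C[2] = C[4] = 0xE, so P[2] = P[4].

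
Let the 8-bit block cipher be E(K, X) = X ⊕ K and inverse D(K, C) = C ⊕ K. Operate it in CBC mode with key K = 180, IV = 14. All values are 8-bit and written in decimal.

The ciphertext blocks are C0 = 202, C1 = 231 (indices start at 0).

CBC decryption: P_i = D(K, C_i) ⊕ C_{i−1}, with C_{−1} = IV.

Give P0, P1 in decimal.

P0 = 112, P1 = 153

P0: D(K, 202) = 126; 126 ⊕ 14 = 112.
P1: D(K, 231) = 83; 83 ⊕ 202 = 153.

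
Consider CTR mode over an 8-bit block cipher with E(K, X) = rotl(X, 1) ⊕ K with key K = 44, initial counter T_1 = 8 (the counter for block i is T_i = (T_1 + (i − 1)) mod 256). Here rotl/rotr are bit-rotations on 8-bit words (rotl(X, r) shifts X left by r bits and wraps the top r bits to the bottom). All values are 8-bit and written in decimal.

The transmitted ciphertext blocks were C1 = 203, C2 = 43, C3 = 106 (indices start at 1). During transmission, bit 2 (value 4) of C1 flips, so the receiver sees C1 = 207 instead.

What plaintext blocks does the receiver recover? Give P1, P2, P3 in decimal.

CTR decryption: S_i = E(K, T_i) where T_i is the counter for block i; P_i = C_i ⊕ S_i.
Only C1 changed, to 207. In CTR, a change in C_i flips the same bit in P_i only; the keystream is unaffected. Decrypting the received ciphertext:
P1: T = 8, S = E(K, T) = 60; 207 ⊕ 60 = 243.
P2: T = 9, S = E(K, T) = 62; 43 ⊕ 62 = 21.
P3: T = 10, S = E(K, T) = 56; 106 ⊕ 56 = 82.
Blocks that differ from the original plaintext: P1.

P1 = 243, P2 = 21, P3 = 82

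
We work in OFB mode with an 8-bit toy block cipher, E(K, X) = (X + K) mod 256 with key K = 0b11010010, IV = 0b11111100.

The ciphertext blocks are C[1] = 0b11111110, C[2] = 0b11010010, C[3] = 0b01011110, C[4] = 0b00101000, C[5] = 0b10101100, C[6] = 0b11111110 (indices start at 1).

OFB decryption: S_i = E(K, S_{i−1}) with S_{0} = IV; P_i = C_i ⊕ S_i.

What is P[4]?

P[1]: S = E(K, 0b11111100) = 0b11001110; 0b11111110 ⊕ 0b11001110 = 0b00110000.
P[2]: S = E(K, 0b11001110) = 0b10100000; 0b11010010 ⊕ 0b10100000 = 0b01110010.
P[3]: S = E(K, 0b10100000) = 0b01110010; 0b01011110 ⊕ 0b01110010 = 0b00101100.
P[4]: S = E(K, 0b01110010) = 0b01000100; 0b00101000 ⊕ 0b01000100 = 0b01101100.

P[4] = 0b01101100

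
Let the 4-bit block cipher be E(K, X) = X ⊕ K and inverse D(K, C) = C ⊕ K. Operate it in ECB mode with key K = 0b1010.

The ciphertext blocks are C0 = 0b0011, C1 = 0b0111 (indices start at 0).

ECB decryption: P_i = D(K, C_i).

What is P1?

P1 = 0b1101

P1: D(K, 0b0111) = 0b1101.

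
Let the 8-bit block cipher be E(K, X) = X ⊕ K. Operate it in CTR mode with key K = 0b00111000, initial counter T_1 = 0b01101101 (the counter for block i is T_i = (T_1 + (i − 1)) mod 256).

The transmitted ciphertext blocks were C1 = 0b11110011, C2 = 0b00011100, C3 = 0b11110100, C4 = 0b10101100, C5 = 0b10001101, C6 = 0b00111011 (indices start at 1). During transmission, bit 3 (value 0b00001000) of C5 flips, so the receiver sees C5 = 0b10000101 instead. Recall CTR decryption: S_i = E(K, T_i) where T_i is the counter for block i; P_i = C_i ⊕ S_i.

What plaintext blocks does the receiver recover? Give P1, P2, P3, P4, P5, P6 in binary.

P1 = 0b10100110, P2 = 0b01001010, P3 = 0b10100011, P4 = 0b11100100, P5 = 0b11001100, P6 = 0b01110001

Only C5 changed, to 0b10000101. In CTR, a change in C_i flips the same bit in P_i only; the keystream is unaffected. Decrypting the received ciphertext:
P1: T = 0b01101101, S = E(K, T) = 0b01010101; 0b11110011 ⊕ 0b01010101 = 0b10100110.
P2: T = 0b01101110, S = E(K, T) = 0b01010110; 0b00011100 ⊕ 0b01010110 = 0b01001010.
P3: T = 0b01101111, S = E(K, T) = 0b01010111; 0b11110100 ⊕ 0b01010111 = 0b10100011.
P4: T = 0b01110000, S = E(K, T) = 0b01001000; 0b10101100 ⊕ 0b01001000 = 0b11100100.
P5: T = 0b01110001, S = E(K, T) = 0b01001001; 0b10000101 ⊕ 0b01001001 = 0b11001100.
P6: T = 0b01110010, S = E(K, T) = 0b01001010; 0b00111011 ⊕ 0b01001010 = 0b01110001.
Blocks that differ from the original plaintext: P5.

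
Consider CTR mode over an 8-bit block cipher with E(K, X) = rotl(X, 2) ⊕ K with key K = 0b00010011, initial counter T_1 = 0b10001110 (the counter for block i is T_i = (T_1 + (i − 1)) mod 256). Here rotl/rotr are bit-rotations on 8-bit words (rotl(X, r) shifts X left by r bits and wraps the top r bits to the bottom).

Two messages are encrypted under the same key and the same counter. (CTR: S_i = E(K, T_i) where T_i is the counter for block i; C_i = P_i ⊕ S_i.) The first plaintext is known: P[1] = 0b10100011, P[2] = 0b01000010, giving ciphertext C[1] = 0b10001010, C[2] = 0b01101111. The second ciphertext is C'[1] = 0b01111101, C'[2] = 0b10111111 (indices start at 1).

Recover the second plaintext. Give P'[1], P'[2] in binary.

In CTR with a reused counter, both messages share the same keystream S_i, so C_i ⊕ C'_i = P_i ⊕ P'_i and thus P'_i = P_i ⊕ C_i ⊕ C'_i.
P'[1]: 0b10100011 ⊕ 0b10001010 ⊕ 0b01111101 = 0b01010100.
P'[2]: 0b01000010 ⊕ 0b01101111 ⊕ 0b10111111 = 0b10010010.

P'[1] = 0b01010100, P'[2] = 0b10010010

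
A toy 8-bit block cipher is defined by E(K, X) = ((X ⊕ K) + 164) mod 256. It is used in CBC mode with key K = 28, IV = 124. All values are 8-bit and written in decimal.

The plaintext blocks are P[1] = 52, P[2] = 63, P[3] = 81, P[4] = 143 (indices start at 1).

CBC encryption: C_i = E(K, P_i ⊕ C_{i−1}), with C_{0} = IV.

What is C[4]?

C[1]: P[1] ⊕ 124 = 72; E(K, 72) = 248.
C[2]: P[2] ⊕ 248 = 199; E(K, 199) = 127.
C[3]: P[3] ⊕ 127 = 46; E(K, 46) = 214.
C[4]: P[4] ⊕ 214 = 89; E(K, 89) = 233.

C[4] = 233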